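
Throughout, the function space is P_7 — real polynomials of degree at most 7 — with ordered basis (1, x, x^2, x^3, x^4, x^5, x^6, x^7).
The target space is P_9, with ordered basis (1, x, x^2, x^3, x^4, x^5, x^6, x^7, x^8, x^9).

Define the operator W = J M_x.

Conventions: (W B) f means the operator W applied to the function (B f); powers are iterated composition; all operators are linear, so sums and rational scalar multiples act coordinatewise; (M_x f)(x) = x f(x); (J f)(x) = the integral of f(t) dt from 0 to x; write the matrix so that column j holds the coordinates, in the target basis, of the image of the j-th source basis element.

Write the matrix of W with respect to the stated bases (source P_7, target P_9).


image of 1: (1/2)x^2
image of x: (1/3)x^3
image of x^2: (1/4)x^4
image of x^3: (1/5)x^5
image of x^4: (1/6)x^6
image of x^5: (1/7)x^7
image of x^6: (1/8)x^8
image of x^7: (1/9)x^9
each image's coordinates form column j of the matrix

the matrix is [[0, 0, 0, 0, 0, 0, 0, 0]; [0, 0, 0, 0, 0, 0, 0, 0]; [1/2, 0, 0, 0, 0, 0, 0, 0]; [0, 1/3, 0, 0, 0, 0, 0, 0]; [0, 0, 1/4, 0, 0, 0, 0, 0]; [0, 0, 0, 1/5, 0, 0, 0, 0]; [0, 0, 0, 0, 1/6, 0, 0, 0]; [0, 0, 0, 0, 0, 1/7, 0, 0]; [0, 0, 0, 0, 0, 0, 1/8, 0]; [0, 0, 0, 0, 0, 0, 0, 1/9]] (rows listed top to bottom)


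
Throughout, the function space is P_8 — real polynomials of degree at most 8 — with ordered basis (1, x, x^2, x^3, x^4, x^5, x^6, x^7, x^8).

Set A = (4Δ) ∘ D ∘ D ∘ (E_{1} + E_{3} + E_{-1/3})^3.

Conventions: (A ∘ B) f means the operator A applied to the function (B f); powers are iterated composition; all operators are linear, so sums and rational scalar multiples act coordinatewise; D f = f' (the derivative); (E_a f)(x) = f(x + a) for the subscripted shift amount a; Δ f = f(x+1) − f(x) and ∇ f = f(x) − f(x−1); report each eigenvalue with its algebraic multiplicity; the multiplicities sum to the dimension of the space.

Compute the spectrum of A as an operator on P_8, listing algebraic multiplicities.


image of 1: 0
image of x: 0
image of x^2: 0
image of x^3: 648
image of x^4: 2592x + 10800
image of x^5: 6480x^2 + 54000x + 149520
image of x^6: 12960x^3 + 162000x^2 + 897120x + 5660680/3
image of x^7: 22680x^4 + 378000x^3 + 3139920x^2 + (39624760/3)x + 68672408/3
image of x^8: 36288x^5 + 756000x^4 + 8373120x^3 + (158499040/3)x^2 + (549379264/3)x + 7345895200/27
the matrix is upper triangular; its diagonal is (0, 0, 0, 0, 0, 0, 0, 0, 0)
for a triangular matrix the eigenvalues are the diagonal entries, with algebraic multiplicity their repetition count

λ = 0 (multiplicity 9)


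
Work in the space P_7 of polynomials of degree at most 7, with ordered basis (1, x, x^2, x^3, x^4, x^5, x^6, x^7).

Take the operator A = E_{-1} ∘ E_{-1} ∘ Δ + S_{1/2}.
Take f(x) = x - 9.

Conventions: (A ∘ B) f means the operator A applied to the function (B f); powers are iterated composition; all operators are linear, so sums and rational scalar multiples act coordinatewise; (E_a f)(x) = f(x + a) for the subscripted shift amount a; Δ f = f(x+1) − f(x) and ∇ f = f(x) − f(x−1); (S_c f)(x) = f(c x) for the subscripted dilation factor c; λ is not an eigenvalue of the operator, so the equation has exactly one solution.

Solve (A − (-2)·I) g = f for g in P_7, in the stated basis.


write g with unknown coordinates in the stated basis and equate coefficients in (A − (-2)·I) g = f
solving from the highest basis element down gives g = (2/5)x - 47/15
check: A g = (1/5)x - 41/15
so A g − (-2)·g = x - 9 = f ✓

g(x) = (2/5)x - 47/15


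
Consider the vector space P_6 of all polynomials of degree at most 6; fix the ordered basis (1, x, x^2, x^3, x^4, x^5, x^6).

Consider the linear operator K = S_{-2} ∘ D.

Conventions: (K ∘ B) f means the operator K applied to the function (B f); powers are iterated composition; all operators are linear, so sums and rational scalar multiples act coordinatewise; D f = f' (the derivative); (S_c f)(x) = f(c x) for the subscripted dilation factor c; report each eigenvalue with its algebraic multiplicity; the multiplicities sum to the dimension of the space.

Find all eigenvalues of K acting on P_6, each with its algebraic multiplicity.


image of 1: 0
image of x: 1
image of x^2: -4x
image of x^3: 12x^2
image of x^4: -32x^3
image of x^5: 80x^4
image of x^6: -192x^5
the matrix is upper triangular; its diagonal is (0, 0, 0, 0, 0, 0, 0)
for a triangular matrix the eigenvalues are the diagonal entries, with algebraic multiplicity their repetition count

λ = 0 (multiplicity 7)


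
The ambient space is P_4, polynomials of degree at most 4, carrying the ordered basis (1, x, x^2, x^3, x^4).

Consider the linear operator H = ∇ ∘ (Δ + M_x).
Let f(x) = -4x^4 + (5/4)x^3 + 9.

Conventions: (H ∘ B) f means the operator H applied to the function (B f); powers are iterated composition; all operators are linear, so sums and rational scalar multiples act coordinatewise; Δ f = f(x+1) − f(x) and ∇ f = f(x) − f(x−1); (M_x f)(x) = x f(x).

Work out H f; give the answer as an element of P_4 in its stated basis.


Δ f = -16x^3 - (81/4)x^2 - (49/4)x - 11/4
M_x f = -4x^5 + (5/4)x^4 + 9x
(Δ + M_x) f = -4x^5 + (5/4)x^4 - 16x^3 - (81/4)x^2 - (13/4)x - 11/4
∇ (Δ + M_x) f = -20x^4 + 45x^3 - (191/2)x^2 + (65/2)x - 17/4

g(x) = -20x^4 + 45x^3 - (191/2)x^2 + (65/2)x - 17/4


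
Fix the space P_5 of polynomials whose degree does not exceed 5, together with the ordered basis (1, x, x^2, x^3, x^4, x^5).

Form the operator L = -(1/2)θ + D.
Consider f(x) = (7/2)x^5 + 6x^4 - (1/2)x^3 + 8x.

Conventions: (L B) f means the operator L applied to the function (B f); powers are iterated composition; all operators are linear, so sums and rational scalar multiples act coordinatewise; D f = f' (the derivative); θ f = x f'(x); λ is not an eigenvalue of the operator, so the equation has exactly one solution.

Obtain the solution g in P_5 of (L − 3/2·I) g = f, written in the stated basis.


write g with unknown coordinates in the stated basis and equate coefficients in (L − 3/2·I) g = f
solving from the highest basis element down gives g = -(7/8)x^5 - (83/28)x^4 - (53/14)x^3 - (159/35)x^2 - (299/35)x - 598/105
check: L g = (35/16)x^5 + (87/56)x^4 - (173/28)x^3 - (477/70)x^2 - (337/70)x - 299/35
so L g − 3/2·g = (7/2)x^5 + 6x^4 - (1/2)x^3 + 8x = f ✓

the image equals g(x) = -(7/8)x^5 - (83/28)x^4 - (53/14)x^3 - (159/35)x^2 - (299/35)x - 598/105


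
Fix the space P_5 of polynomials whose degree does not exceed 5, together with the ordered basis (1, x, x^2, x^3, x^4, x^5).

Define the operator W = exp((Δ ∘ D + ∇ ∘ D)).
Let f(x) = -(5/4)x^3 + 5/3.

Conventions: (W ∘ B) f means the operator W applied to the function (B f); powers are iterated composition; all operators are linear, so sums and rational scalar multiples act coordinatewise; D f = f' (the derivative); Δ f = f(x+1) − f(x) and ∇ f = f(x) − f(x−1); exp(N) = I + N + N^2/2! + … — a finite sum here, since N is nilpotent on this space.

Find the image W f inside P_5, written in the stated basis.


g(x) = -(5/4)x^3 - 15x + 5/3

order-1 term: -15x
the series for exp((Δ ∘ D + ∇ ∘ D)) f terminates at order 1
exp((Δ ∘ D + ∇ ∘ D)) f = -(5/4)x^3 - 15x + 5/3


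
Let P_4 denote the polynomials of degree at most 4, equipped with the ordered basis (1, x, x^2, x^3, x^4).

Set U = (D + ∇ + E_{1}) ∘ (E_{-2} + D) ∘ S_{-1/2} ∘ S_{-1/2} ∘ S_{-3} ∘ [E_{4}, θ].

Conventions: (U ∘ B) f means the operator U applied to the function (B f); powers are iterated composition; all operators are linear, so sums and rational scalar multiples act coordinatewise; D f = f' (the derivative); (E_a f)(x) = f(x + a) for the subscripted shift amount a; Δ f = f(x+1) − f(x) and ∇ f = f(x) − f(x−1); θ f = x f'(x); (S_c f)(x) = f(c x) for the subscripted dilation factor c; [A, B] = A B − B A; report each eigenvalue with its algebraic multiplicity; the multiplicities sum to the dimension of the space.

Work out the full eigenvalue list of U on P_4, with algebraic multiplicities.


λ = 0 (multiplicity 5)

image of 1: 0
image of x: 4
image of x^2: -6x + 20
image of x^3: (27/4)x^2 - 45x + 69/2
image of x^4: -(27/4)x^3 + (135/2)x^2 - (207/2)x - 1093/2
the matrix is upper triangular; its diagonal is (0, 0, 0, 0, 0)
for a triangular matrix the eigenvalues are the diagonal entries, with algebraic multiplicity their repetition count


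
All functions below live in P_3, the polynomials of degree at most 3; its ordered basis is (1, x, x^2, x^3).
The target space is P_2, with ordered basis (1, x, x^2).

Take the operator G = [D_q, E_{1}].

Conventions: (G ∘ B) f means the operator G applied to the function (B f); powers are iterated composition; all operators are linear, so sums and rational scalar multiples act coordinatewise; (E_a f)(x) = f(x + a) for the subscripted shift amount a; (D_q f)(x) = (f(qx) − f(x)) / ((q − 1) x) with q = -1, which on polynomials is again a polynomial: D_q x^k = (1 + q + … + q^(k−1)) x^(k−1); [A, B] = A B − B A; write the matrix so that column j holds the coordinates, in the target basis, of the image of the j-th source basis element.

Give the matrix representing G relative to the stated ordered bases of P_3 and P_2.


the matrix is [[0, 0, 2, 2]; [0, 0, 0, -2]; [0, 0, 0, 0]] (rows listed top to bottom)

image of 1: 0
image of x: 0
image of x^2: 2
image of x^3: -2x + 2
each image's coordinates form column j of the matrix


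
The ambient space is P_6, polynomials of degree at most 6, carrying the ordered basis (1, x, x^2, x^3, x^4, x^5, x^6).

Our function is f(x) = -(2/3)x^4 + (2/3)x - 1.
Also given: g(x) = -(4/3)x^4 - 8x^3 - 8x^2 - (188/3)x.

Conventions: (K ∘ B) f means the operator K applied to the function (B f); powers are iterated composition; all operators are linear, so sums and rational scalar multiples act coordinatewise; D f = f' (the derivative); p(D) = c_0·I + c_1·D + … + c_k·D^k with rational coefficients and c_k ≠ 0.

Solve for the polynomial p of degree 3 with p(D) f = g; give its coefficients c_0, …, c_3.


p(D) = 2·I + 3·D + D^2 + 4·D^3, i.e. c_0 = 2, c_1 = 3, c_2 = 1, c_3 = 4

D^0 f = -(2/3)x^4 + (2/3)x - 1
D^1 f = -(8/3)x^3 + 2/3
D^2 f = -8x^2
D^3 f = -16x
matching coefficients of g against c_0 f + c_1 Df + … from the top degree down determines the c_i
solution: c_0 = 2, c_1 = 3, c_2 = 1, c_3 = 4


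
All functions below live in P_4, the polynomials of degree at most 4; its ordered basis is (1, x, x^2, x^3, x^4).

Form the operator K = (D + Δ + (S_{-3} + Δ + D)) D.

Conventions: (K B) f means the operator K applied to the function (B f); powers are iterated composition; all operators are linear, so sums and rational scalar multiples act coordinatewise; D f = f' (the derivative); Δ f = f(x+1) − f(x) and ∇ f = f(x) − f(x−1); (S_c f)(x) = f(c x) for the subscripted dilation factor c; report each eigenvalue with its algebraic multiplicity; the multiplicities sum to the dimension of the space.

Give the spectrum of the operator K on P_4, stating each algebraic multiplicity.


λ = 0 (multiplicity 5)

image of 1: 0
image of x: 1
image of x^2: -6x + 8
image of x^3: 27x^2 + 24x + 6
image of x^4: -108x^3 + 48x^2 + 24x + 8
the matrix is upper triangular; its diagonal is (0, 0, 0, 0, 0)
for a triangular matrix the eigenvalues are the diagonal entries, with algebraic multiplicity their repetition count


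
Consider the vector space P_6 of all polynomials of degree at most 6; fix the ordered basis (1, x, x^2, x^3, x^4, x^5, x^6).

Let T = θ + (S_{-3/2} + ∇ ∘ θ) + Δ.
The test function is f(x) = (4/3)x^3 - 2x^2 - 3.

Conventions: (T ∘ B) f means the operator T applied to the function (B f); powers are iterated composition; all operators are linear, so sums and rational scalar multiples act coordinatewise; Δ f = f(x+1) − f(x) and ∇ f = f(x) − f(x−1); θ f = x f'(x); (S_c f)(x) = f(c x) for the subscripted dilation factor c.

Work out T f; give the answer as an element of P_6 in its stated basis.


θ f = 4x^3 - 4x^2
S_{-3/2} f = -(9/2)x^3 - (9/2)x^2 - 3
θ f = 4x^3 - 4x^2
∇ θ f = 12x^2 - 20x + 8
(S_{-3/2} + ∇ ∘ θ) f = -(9/2)x^3 + (15/2)x^2 - 20x + 5
Δ f = 4x^2 - 2/3
(θ + (S_{-3/2} + ∇ ∘ θ) + Δ) f = -(1/2)x^3 + (15/2)x^2 - 20x + 13/3

the image equals g(x) = -(1/2)x^3 + (15/2)x^2 - 20x + 13/3


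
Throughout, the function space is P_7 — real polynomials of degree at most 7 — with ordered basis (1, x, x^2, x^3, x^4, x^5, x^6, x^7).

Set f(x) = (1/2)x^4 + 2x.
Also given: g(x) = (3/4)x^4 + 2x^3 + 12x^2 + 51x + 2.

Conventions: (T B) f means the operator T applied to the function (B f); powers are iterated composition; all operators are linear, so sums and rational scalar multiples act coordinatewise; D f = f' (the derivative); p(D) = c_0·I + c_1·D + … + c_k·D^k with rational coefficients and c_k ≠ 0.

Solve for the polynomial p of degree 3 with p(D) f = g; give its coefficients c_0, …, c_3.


p(D) = (3/2)·I + D + 2·D^2 + 4·D^3, i.e. c_0 = 3/2, c_1 = 1, c_2 = 2, c_3 = 4

D^0 f = (1/2)x^4 + 2x
D^1 f = 2x^3 + 2
D^2 f = 6x^2
D^3 f = 12x
matching coefficients of g against c_0 f + c_1 Df + … from the top degree down determines the c_i
solution: c_0 = 3/2, c_1 = 1, c_2 = 2, c_3 = 4


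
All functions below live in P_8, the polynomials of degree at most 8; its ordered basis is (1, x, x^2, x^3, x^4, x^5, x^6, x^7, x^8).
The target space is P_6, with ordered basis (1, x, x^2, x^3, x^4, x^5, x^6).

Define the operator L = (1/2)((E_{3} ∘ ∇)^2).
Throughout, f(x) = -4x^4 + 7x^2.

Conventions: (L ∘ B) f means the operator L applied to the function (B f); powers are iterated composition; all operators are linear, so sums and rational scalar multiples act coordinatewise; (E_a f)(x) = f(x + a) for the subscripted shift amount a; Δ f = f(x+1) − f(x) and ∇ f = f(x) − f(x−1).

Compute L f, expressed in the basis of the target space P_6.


g(x) = -24x^2 - 240x - 597

∇ f = -16x^3 + 24x^2 - 2x - 3
E_{3} ∇ f = -16x^3 - 120x^2 - 290x - 225
∇ (E_{3} ∘ ∇) f = -48x^2 - 192x - 186
E_{3} ∇ (E_{3} ∘ ∇) f = -48x^2 - 480x - 1194
((1/2)((E_{3} ∘ ∇)^2)) f = -24x^2 - 240x - 597


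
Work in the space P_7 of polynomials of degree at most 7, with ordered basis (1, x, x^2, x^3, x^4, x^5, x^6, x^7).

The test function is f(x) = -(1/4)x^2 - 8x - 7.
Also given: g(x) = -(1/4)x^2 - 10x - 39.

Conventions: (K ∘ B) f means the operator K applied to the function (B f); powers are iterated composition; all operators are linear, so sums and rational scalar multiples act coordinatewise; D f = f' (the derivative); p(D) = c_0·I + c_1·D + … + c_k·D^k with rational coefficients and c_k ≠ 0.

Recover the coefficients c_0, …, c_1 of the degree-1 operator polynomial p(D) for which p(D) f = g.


D^0 f = -(1/4)x^2 - 8x - 7
D^1 f = -(1/2)x - 8
matching coefficients of g against c_0 f + c_1 Df + … from the top degree down determines the c_i
solution: c_0 = 1, c_1 = 4

p(D) = I + 4·D, i.e. c_0 = 1, c_1 = 4


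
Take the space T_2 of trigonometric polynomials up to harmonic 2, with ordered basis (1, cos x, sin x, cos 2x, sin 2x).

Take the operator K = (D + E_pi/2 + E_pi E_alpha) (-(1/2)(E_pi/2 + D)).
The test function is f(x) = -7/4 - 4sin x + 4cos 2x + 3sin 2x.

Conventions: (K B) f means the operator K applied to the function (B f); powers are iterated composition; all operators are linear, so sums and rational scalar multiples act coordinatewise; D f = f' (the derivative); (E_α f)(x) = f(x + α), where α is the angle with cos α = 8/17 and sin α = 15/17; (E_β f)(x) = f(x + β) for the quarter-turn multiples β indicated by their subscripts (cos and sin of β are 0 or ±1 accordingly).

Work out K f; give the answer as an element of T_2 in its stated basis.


E_pi/2 f = -7/4 - 4cos x - 4cos 2x - 3sin 2x
D f = -4cos x + 6cos 2x - 8sin 2x
(E_pi/2 + D) f = -7/4 - 8cos x + 2cos 2x - 11sin 2x
(-(1/2)(E_pi/2 + D)) f = 7/8 + 4cos x - cos 2x + (11/2)sin 2x
D (-(1/2)(E_pi/2 + D)) f = -4sin x + 11cos 2x + 2sin 2x
E_pi/2 (-(1/2)(E_pi/2 + D)) f = 7/8 - 4sin x + cos 2x - (11/2)sin 2x
E_alpha (-(1/2)(E_pi/2 + D)) f = 7/8 + (32/17)cos x - (60/17)sin x + (1481/289)cos 2x - (1291/578)sin 2x
E_pi E_alpha (-(1/2)(E_pi/2 + D)) f = 7/8 - (32/17)cos x + (60/17)sin x + (1481/289)cos 2x - (1291/578)sin 2x
(D + E_pi/2 + E_pi E_alpha) (-(1/2)(E_pi/2 + D)) f = 7/4 - (32/17)cos x - (76/17)sin x + (4949/289)cos 2x - (1657/289)sin 2x

the image equals g(x) = 7/4 - (32/17)cos x - (76/17)sin x + (4949/289)cos 2x - (1657/289)sin 2x


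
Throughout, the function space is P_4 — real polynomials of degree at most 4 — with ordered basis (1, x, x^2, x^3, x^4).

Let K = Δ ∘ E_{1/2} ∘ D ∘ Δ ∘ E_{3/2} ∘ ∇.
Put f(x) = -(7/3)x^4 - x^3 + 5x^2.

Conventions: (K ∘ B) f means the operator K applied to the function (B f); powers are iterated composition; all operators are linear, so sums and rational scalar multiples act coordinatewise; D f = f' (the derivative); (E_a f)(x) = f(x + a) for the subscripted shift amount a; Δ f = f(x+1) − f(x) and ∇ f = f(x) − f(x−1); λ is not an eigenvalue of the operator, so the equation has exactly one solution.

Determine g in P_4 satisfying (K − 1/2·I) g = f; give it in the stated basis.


write g with unknown coordinates in the stated basis and equate coefficients in (K − 1/2·I) g = f
solving from the highest basis element down gives g = (14/3)x^4 + 2x^3 - 10x^2 + 224
check: K g = 112
so K g − 1/2·g = -(7/3)x^4 - x^3 + 5x^2 = f ✓

the image equals g(x) = (14/3)x^4 + 2x^3 - 10x^2 + 224


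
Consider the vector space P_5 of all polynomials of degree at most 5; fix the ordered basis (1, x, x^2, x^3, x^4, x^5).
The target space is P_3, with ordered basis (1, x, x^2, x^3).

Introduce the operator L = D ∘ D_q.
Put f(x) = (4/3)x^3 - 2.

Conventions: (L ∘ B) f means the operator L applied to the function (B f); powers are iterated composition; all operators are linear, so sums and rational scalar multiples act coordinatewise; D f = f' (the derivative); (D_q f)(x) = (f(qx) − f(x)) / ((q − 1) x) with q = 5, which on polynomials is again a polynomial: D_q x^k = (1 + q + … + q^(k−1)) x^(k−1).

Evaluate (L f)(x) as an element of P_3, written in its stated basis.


g(x) = (248/3)x

D_q f = (124/3)x^2
D D_q f = (248/3)x


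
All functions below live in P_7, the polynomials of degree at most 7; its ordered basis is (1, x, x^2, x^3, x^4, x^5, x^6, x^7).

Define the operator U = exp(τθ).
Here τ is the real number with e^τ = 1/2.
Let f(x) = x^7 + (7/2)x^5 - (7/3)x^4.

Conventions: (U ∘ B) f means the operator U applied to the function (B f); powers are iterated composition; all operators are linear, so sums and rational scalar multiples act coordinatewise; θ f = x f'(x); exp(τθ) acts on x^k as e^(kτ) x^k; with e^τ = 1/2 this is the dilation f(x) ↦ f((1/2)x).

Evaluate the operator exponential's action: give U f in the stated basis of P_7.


g(x) = (1/128)x^7 + (7/64)x^5 - (7/48)x^4

exp(τθ) x^k = e^(kτ) x^k; with e^τ = 1/2 this sends x^k to (1/2)^k x^k
x^4 ↦ 1/16 x^4
x^5 ↦ 1/32 x^5
x^7 ↦ 1/128 x^7
applying this coordinatewise to f: exp(τθ) f = (1/128)x^7 + (7/64)x^5 - (7/48)x^4


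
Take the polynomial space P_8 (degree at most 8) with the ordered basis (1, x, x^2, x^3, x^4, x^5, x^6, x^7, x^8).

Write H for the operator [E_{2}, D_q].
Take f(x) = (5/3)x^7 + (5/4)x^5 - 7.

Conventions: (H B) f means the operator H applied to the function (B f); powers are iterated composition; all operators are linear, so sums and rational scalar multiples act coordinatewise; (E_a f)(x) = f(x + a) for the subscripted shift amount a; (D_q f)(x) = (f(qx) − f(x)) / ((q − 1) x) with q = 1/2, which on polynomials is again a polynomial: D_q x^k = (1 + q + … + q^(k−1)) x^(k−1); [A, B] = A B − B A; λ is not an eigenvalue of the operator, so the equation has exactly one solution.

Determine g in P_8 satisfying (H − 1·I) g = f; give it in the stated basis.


g(x) = -(5/3)x^7 + 5x^5 + (1165/16)x^4 + (3955/12)x^3 + (100195/192)x^2 - (85165/96)x - 199077/64

write g with unknown coordinates in the stated basis and equate coefficients in (H − 1·I) g = f
solving from the highest basis element down gives g = -(5/3)x^7 + 5x^5 + (1165/16)x^4 + (3955/12)x^3 + (100195/192)x^2 - (85165/96)x - 199077/64
check: H g = (25/4)x^5 + (1165/16)x^4 + (3955/12)x^3 + (100195/192)x^2 - (85165/96)x - 199525/64
so H g − 1·g = (5/3)x^7 + (5/4)x^5 - 7 = f ✓


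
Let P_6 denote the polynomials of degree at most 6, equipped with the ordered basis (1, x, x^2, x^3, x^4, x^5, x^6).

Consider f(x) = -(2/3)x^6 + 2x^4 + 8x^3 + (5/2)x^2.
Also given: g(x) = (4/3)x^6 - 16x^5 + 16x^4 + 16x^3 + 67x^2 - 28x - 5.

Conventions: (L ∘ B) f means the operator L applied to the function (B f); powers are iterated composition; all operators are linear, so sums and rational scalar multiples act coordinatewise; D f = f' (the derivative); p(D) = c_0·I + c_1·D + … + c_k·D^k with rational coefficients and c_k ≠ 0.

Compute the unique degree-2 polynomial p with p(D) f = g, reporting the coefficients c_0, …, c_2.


c_0 = -2, c_1 = 4, c_2 = -1

D^0 f = -(2/3)x^6 + 2x^4 + 8x^3 + (5/2)x^2
D^1 f = -4x^5 + 8x^3 + 24x^2 + 5x
D^2 f = -20x^4 + 24x^2 + 48x + 5
matching coefficients of g against c_0 f + c_1 Df + … from the top degree down determines the c_i
solution: c_0 = -2, c_1 = 4, c_2 = -1


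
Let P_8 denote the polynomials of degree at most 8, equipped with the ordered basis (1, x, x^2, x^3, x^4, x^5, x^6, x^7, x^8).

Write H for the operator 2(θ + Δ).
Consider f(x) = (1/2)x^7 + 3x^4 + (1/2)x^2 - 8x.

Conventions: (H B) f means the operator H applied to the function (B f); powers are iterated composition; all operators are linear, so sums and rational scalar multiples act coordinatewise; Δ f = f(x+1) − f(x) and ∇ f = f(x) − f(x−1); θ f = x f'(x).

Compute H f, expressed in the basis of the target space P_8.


g(x) = 7x^7 + 7x^6 + 21x^5 + 59x^4 + 59x^3 + 59x^2 + 17x - 8

θ f = (7/2)x^7 + 12x^4 + x^2 - 8x
Δ f = (7/2)x^6 + (21/2)x^5 + (35/2)x^4 + (59/2)x^3 + (57/2)x^2 + (33/2)x - 4
(θ + Δ) f = (7/2)x^7 + (7/2)x^6 + (21/2)x^5 + (59/2)x^4 + (59/2)x^3 + (59/2)x^2 + (17/2)x - 4
(2(θ + Δ)) f = 7x^7 + 7x^6 + 21x^5 + 59x^4 + 59x^3 + 59x^2 + 17x - 8


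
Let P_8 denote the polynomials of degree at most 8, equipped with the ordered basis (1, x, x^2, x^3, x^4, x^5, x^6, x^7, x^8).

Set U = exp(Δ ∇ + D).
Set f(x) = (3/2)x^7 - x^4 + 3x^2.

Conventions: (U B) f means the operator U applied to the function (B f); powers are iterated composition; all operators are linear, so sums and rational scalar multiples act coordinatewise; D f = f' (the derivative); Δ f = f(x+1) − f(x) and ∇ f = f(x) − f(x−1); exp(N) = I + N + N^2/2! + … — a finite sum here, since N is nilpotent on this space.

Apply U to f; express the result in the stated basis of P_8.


order-1 term: (21/2)x^6 + 63x^5 + 101x^3 - 12x^2 + 27x + 4
order-2 term: (63/2)x^5 + 315x^4 + 630x^3 + 309x^2 + 606x + 12
order-3 term: (105/2)x^4 + 630x^3 + 1890x^2 + 1571x + 618
order-4 term: (105/2)x^3 + 630x^2 + 1890x + 1364
order-5 term: (63/2)x^2 + 315x + 630
order-6 term: (21/2)x + 63
order-7 term: 3/2
the series for exp(Δ ∇ + D) f terminates at order 7
exp(Δ ∇ + D) f = (3/2)x^7 + (21/2)x^6 + (189/2)x^5 + (733/2)x^4 + (2827/2)x^3 + (5703/2)x^2 + (8839/2)x + 5385/2

the result is g(x) = (3/2)x^7 + (21/2)x^6 + (189/2)x^5 + (733/2)x^4 + (2827/2)x^3 + (5703/2)x^2 + (8839/2)x + 5385/2


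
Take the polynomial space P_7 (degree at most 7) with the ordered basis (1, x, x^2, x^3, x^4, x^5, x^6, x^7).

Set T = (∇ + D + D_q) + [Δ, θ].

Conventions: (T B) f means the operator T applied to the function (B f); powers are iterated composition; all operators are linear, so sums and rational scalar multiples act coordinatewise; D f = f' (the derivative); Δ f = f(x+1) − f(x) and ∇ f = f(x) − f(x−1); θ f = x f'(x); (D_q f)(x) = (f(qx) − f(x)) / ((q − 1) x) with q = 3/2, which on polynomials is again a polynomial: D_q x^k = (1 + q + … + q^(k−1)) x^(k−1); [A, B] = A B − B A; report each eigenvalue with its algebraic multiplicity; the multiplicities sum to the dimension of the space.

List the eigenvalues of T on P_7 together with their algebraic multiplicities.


λ = 0 (multiplicity 8)

image of 1: 0
image of x: 4
image of x^2: (17/2)x + 1
image of x^3: (55/4)x^2 + 3x + 4
image of x^4: (161/8)x^3 + 6x^2 + 16x + 3
image of x^5: (451/16)x^4 + 10x^3 + 40x^2 + 15x + 6
image of x^6: (1241/32)x^5 + 15x^4 + 80x^3 + 45x^2 + 36x + 5
image of x^7: (3403/64)x^6 + 21x^5 + 140x^4 + 105x^3 + 126x^2 + 35x + 8
the matrix is upper triangular; its diagonal is (0, 0, 0, 0, 0, 0, 0, 0)
for a triangular matrix the eigenvalues are the diagonal entries, with algebraic multiplicity their repetition count


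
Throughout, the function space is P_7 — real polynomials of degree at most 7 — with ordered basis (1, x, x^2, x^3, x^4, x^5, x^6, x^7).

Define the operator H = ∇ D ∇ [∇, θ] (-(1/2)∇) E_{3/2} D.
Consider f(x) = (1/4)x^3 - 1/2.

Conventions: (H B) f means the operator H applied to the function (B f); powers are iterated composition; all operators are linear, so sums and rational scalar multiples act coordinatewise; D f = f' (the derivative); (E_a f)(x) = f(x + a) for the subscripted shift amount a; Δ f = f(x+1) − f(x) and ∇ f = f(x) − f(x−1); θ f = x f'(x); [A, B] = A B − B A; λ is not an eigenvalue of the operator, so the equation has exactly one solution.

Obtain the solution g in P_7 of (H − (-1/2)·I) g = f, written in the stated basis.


the result is g(x) = (1/2)x^3 - 1

write g with unknown coordinates in the stated basis and equate coefficients in (H − (-1/2)·I) g = f
solving from the highest basis element down gives g = (1/2)x^3 - 1
check: H g = 0
so H g − (-1/2)·g = (1/4)x^3 - 1/2 = f ✓


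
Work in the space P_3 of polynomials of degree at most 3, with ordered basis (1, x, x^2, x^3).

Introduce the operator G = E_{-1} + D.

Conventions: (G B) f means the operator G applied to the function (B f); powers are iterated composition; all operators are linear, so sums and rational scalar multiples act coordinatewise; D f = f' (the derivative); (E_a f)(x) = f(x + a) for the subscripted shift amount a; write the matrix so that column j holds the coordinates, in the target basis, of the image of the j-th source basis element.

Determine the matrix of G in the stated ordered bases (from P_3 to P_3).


the matrix is [[1, 0, 1, -1]; [0, 1, 0, 3]; [0, 0, 1, 0]; [0, 0, 0, 1]] (rows listed top to bottom)

image of 1: 1
image of x: x
image of x^2: x^2 + 1
image of x^3: x^3 + 3x - 1
each image's coordinates form column j of the matrix


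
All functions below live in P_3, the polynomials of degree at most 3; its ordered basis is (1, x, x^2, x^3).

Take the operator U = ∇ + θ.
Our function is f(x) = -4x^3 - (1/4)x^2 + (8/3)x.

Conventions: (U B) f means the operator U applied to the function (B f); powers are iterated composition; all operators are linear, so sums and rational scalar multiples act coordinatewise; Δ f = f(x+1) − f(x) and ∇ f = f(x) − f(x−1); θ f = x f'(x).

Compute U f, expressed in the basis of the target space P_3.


the image equals g(x) = -12x^3 - (25/2)x^2 + (85/6)x - 13/12

∇ f = -12x^2 + (23/2)x - 13/12
θ f = -12x^3 - (1/2)x^2 + (8/3)x
(∇ + θ) f = -12x^3 - (25/2)x^2 + (85/6)x - 13/12


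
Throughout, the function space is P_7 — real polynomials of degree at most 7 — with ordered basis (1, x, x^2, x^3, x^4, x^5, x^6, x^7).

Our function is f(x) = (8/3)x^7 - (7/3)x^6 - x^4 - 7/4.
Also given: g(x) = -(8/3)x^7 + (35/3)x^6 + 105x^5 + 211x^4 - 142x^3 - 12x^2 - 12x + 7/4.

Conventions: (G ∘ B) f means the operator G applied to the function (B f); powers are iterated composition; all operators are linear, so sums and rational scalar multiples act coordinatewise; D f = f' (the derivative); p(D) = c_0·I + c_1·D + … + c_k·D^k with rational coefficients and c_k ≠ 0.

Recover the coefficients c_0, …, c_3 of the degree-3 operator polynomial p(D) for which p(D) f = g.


D^0 f = (8/3)x^7 - (7/3)x^6 - x^4 - 7/4
D^1 f = (56/3)x^6 - 14x^5 - 4x^3
D^2 f = 112x^5 - 70x^4 - 12x^2
D^3 f = 560x^4 - 280x^3 - 24x
matching coefficients of g against c_0 f + c_1 Df + … from the top degree down determines the c_i
solution: c_0 = -1, c_1 = 1/2, c_2 = 1, c_3 = 1/2

p(D) = -I + (1/2)·D + D^2 + (1/2)·D^3, i.e. c_0 = -1, c_1 = 1/2, c_2 = 1, c_3 = 1/2


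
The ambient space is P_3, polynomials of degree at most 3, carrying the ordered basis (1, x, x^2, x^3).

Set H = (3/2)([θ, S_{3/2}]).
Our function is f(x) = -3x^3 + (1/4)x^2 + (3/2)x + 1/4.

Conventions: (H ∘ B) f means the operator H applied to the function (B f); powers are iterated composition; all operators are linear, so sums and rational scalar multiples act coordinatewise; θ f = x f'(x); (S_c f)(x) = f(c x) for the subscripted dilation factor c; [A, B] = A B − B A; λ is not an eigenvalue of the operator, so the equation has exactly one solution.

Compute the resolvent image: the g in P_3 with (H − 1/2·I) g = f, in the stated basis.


the result is g(x) = 6x^3 - (1/2)x^2 - 3x - 1/2

write g with unknown coordinates in the stated basis and equate coefficients in (H − 1/2·I) g = f
solving from the highest basis element down gives g = 6x^3 - (1/2)x^2 - 3x - 1/2
check: H g = 0
so H g − 1/2·g = -3x^3 + (1/4)x^2 + (3/2)x + 1/4 = f ✓


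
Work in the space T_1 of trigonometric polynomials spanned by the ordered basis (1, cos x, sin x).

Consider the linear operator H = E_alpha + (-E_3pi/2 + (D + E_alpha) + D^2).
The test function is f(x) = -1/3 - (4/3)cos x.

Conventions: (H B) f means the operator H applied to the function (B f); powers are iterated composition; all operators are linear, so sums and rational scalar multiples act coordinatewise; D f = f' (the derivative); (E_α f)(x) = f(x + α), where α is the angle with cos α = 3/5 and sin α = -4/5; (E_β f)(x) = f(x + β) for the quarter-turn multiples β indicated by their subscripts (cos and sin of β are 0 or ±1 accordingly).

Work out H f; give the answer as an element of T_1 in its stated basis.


E_alpha f = -1/3 - (4/5)cos x - (16/15)sin x
E_3pi/2 f = -1/3 - (4/3)sin x
(-E_3pi/2) f = 1/3 + (4/3)sin x
D f = (4/3)sin x
E_alpha f = -1/3 - (4/5)cos x - (16/15)sin x
(D + E_alpha) f = -1/3 - (4/5)cos x + (4/15)sin x
D f = (4/3)sin x
D D f = (4/3)cos x
(-E_3pi/2 + (D + E_alpha) + D^2) f = (8/15)cos x + (8/5)sin x
(E_alpha + (-E_3pi/2 + (D + E_alpha) + D^2)) f = -1/3 - (4/15)cos x + (8/15)sin x

the result is g(x) = -1/3 - (4/15)cos x + (8/15)sin x


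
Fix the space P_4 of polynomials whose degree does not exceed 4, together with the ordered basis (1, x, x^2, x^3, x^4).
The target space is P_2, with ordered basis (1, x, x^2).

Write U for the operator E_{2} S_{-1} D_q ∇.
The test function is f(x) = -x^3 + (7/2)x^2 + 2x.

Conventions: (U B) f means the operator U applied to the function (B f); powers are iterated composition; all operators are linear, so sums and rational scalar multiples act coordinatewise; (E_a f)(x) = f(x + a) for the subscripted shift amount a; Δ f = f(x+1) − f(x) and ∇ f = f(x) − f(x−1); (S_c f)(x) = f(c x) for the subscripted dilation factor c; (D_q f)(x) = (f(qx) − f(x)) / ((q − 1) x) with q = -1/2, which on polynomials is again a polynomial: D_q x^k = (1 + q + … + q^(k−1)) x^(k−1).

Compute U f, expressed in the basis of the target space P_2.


g(x) = (3/2)x + 13

∇ f = -3x^2 + 10x - 5/2
D_q ∇ f = -(3/2)x + 10
S_{-1} D_q ∇ f = (3/2)x + 10
E_{2} S_{-1} D_q ∇ f = (3/2)x + 13


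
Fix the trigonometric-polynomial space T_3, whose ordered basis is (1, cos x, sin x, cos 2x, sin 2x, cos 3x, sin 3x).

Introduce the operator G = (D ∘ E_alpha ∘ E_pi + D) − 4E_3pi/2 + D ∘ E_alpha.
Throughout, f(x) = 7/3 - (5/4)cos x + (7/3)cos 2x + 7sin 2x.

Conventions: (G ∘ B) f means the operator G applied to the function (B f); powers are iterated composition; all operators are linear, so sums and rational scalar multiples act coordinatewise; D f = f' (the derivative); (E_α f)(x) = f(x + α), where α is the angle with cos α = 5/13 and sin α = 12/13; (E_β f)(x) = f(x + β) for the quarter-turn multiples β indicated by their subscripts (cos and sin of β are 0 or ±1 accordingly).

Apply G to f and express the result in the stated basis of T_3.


E_pi f = 7/3 + (5/4)cos x + (7/3)cos 2x + 7sin 2x
E_alpha E_pi f = 7/3 + (25/52)cos x - (15/13)sin x + (1687/507)cos 2x - (1113/169)sin 2x
D E_alpha E_pi f = -(15/13)cos x - (25/52)sin x - (2226/169)cos 2x - (3374/507)sin 2x
D f = (5/4)sin x + 14cos 2x - (14/3)sin 2x
(D ∘ E_alpha ∘ E_pi + D) f = -(15/13)cos x + (10/13)sin x + (140/169)cos 2x - (5740/507)sin 2x
E_3pi/2 f = 7/3 - (5/4)sin x - (7/3)cos 2x - 7sin 2x
(-4E_3pi/2) f = -28/3 + 5sin x + (28/3)cos 2x + 28sin 2x
E_alpha f = 7/3 - (25/52)cos x + (15/13)sin x + (1687/507)cos 2x - (1113/169)sin 2x
D E_alpha f = (15/13)cos x + (25/52)sin x - (2226/169)cos 2x - (3374/507)sin 2x
((D ∘ E_alpha ∘ E_pi + D) − 4E_3pi/2 + D ∘ E_alpha) f = -28/3 + (25/4)sin x - (1526/507)cos 2x + (1694/169)sin 2x

the result is g(x) = -28/3 + (25/4)sin x - (1526/507)cos 2x + (1694/169)sin 2x


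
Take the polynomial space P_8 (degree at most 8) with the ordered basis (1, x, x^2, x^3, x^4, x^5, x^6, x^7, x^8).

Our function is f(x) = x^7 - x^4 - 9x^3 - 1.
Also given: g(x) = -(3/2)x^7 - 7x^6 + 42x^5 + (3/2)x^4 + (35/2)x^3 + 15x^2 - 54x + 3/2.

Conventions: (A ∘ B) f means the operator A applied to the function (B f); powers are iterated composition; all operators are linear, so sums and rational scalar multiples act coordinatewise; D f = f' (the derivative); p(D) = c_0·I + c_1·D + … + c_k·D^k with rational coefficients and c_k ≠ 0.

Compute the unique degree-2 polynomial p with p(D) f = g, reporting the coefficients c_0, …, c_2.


D^0 f = x^7 - x^4 - 9x^3 - 1
D^1 f = 7x^6 - 4x^3 - 27x^2
D^2 f = 42x^5 - 12x^2 - 54x
matching coefficients of g against c_0 f + c_1 Df + … from the top degree down determines the c_i
solution: c_0 = -3/2, c_1 = -1, c_2 = 1

c_0 = -3/2, c_1 = -1, c_2 = 1


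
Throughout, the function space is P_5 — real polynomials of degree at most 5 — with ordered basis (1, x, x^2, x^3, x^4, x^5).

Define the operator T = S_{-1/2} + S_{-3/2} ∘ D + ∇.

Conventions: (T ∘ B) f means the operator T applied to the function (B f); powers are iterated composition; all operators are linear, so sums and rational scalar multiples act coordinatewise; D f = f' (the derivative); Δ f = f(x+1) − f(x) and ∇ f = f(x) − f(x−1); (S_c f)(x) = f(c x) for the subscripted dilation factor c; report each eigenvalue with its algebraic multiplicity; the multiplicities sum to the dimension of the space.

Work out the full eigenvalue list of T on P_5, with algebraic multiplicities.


image of 1: 1
image of x: -(1/2)x + 2
image of x^2: (1/4)x^2 - x - 1
image of x^3: -(1/8)x^3 + (39/4)x^2 - 3x + 1
image of x^4: (1/16)x^4 - (19/2)x^3 - 6x^2 + 4x - 1
image of x^5: -(1/32)x^5 + (485/16)x^4 - 10x^3 + 10x^2 - 5x + 1
the matrix is upper triangular; its diagonal is (1, -1/2, 1/4, -1/8, 1/16, -1/32)
for a triangular matrix the eigenvalues are the diagonal entries, with algebraic multiplicity their repetition count

λ = -1/2 (multiplicity 1), λ = -1/8 (multiplicity 1), λ = -1/32 (multiplicity 1), λ = 1/16 (multiplicity 1), λ = 1/4 (multiplicity 1), λ = 1 (multiplicity 1)


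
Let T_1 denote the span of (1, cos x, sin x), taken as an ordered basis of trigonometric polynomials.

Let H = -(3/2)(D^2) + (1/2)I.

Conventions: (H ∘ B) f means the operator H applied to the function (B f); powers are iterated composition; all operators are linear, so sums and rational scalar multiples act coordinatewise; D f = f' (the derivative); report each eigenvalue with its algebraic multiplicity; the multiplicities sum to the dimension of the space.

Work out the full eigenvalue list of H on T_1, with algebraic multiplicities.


image of 1: 1/2
image of cos x: 2cos x
image of sin x: 2sin x
the matrix is diagonal; its diagonal is (1/2, 2, 2)
for a triangular matrix the eigenvalues are the diagonal entries, with algebraic multiplicity their repetition count

λ = 1/2 (multiplicity 1), λ = 2 (multiplicity 2)


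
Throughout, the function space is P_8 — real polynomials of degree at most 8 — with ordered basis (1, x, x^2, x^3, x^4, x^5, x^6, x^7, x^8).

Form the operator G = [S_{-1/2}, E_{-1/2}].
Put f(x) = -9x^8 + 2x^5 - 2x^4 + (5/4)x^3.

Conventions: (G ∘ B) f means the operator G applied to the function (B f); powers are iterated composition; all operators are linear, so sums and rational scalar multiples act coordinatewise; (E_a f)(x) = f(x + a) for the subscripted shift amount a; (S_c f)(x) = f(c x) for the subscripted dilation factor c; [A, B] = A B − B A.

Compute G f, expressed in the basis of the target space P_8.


E_{-1/2} f = -9x^8 + 36x^7 - 63x^6 + 65x^5 - (371/8)x^4 + 26x^3 - (181/16)x^2 + (25/8)x - 97/256
S_{-1/2} E_{-1/2} f = -(9/256)x^8 - (9/32)x^7 - (63/64)x^6 - (65/32)x^5 - (371/128)x^4 - (13/4)x^3 - (181/64)x^2 - (25/16)x - 97/256
S_{-1/2} f = -(9/256)x^8 - (1/16)x^5 - (1/8)x^4 - (5/32)x^3
E_{-1/2} S_{-1/2} f = -(9/256)x^8 + (9/64)x^7 - (63/256)x^6 + (47/256)x^5 - (251/2048)x^4 - (1/1024)x^3 + (449/4096)x^2 - (295/4096)x + 887/65536
[S_{-1/2}, E_{-1/2}] f = -(27/64)x^7 - (189/256)x^6 - (567/256)x^5 - (5685/2048)x^4 - (3327/1024)x^3 - (12033/4096)x^2 - (6105/4096)x - 25719/65536

the image equals g(x) = -(27/64)x^7 - (189/256)x^6 - (567/256)x^5 - (5685/2048)x^4 - (3327/1024)x^3 - (12033/4096)x^2 - (6105/4096)x - 25719/65536


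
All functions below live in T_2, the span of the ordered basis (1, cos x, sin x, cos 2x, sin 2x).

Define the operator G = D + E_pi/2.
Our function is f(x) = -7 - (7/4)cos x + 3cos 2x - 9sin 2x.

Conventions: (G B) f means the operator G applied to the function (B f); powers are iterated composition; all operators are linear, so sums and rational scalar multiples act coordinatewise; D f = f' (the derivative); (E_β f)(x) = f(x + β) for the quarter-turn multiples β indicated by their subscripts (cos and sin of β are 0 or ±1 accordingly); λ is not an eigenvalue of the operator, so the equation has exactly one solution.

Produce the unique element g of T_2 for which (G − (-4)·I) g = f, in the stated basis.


the image equals g(x) = -7/5 - (7/20)cos x - (7/40)sin x + (27/13)cos 2x - (21/13)sin 2x

write g with unknown coordinates in the stated basis and equate coefficients in (G − (-4)·I) g = f
solving from the highest basis element down gives g = -7/5 - (7/20)cos x - (7/40)sin x + (27/13)cos 2x - (21/13)sin 2x
check: G g = -7/5 - (7/20)cos x + (7/10)sin x - (69/13)cos 2x - (33/13)sin 2x
so G g − (-4)·g = -7 - (7/4)cos x + 3cos 2x - 9sin 2x = f ✓


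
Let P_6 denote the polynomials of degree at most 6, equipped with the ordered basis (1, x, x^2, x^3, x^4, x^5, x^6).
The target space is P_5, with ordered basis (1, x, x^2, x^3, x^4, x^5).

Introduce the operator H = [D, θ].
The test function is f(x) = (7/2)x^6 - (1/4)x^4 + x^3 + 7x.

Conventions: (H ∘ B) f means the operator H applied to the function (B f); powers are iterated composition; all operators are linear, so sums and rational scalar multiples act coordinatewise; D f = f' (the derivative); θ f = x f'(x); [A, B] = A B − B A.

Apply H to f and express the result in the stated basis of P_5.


θ f = 21x^6 - x^4 + 3x^3 + 7x
D θ f = 126x^5 - 4x^3 + 9x^2 + 7
D f = 21x^5 - x^3 + 3x^2 + 7
θ D f = 105x^5 - 3x^3 + 6x^2
[D, θ] f = 21x^5 - x^3 + 3x^2 + 7

g(x) = 21x^5 - x^3 + 3x^2 + 7


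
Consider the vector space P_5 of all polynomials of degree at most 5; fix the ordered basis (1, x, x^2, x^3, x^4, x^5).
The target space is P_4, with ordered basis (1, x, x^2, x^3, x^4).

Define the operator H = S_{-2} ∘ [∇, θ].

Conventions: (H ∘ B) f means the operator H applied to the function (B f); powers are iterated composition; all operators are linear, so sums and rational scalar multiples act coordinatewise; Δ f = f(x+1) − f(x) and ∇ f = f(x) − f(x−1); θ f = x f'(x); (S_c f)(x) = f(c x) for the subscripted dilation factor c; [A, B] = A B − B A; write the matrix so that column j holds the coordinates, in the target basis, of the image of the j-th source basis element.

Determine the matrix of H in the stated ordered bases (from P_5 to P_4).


image of 1: 0
image of x: 1
image of x^2: -4x - 2
image of x^3: 12x^2 + 12x + 3
image of x^4: -32x^3 - 48x^2 - 24x - 4
image of x^5: 80x^4 + 160x^3 + 120x^2 + 40x + 5
each image's coordinates form column j of the matrix

the matrix is [[0, 1, -2, 3, -4, 5]; [0, 0, -4, 12, -24, 40]; [0, 0, 0, 12, -48, 120]; [0, 0, 0, 0, -32, 160]; [0, 0, 0, 0, 0, 80]] (rows listed top to bottom)
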